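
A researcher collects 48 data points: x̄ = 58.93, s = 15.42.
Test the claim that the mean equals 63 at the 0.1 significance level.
One-sample t-test:
H₀: μ = 63
H₁: μ ≠ 63
df = n - 1 = 47
t = (x̄ - μ₀) / (s/√n) = (58.93 - 63) / (15.42/√48) = -1.829
p-value = 0.0738

Since p-value < α = 0.1, we reject H₀.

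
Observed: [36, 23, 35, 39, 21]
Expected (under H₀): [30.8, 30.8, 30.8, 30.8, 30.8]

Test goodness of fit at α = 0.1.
Chi-square goodness of fit test:
H₀: observed counts match expected distribution
H₁: observed counts differ from expected distribution
df = k - 1 = 4
χ² = Σ(O - E)²/E
   = (36 - 30.8)²/30.8 + (23 - 30.8)²/30.8 + (35 - 30.8)²/30.8 + (39 - 30.8)²/30.8 + (21 - 30.8)²/30.8
   = 0.878 + 1.975 + 0.573 + 2.183 + 3.118
   = 8.73
p-value = 0.0683

Since p-value < α = 0.1, we reject H₀.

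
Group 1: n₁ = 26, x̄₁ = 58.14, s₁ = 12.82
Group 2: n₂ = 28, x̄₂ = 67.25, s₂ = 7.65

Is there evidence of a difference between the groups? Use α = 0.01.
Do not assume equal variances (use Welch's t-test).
Welch's two-sample t-test:
H₀: μ₁ = μ₂
H₁: μ₁ ≠ μ₂
s₁²/n₁ = 12.82²/26 = 6.3212,  s₂²/n₂ = 7.65²/28 = 2.0901
SE = √(s₁²/n₁ + s₂²/n₂) = √(6.3212 + 2.0901) = 2.9002
df (Welch-Satterthwaite) = (s₁²/n₁ + s₂²/n₂)² / [(s₁²/n₁)²/(n₁-1) + (s₂²/n₂)²/(n₂-1)] ≈ 40.20
t = (x̄₁ - x̄₂) / SE = (58.14 - 67.25) / 2.9002 = -9.11 / 2.9002 = -3.141
p-value = 0.0032

Since p-value < α = 0.01, we reject H₀.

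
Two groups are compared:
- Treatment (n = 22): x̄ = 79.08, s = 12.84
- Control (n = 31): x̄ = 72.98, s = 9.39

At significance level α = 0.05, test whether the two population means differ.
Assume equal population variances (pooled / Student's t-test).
Student's two-sample t-test (equal variances):
H₀: μ₁ = μ₂
H₁: μ₁ ≠ μ₂
df = n₁ + n₂ - 2 = 51
Pooled variance s_p² = [(n₁-1)s₁² + (n₂-1)s₂²] / (n₁ + n₂ - 2) = [(21)(12.84²) + (30)(9.39²)] / 51 = 119.7518
SE = √(s_p²(1/n₁ + 1/n₂)) = √(119.7518 × (1/22 + 1/31)) = 3.0506
t = (x̄₁ - x̄₂) / SE = (79.08 - 72.98) / 3.0506 = 6.10 / 3.0506 = 2.000
p-value = 0.0509

Since p-value > α = 0.05, we fail to reject H₀.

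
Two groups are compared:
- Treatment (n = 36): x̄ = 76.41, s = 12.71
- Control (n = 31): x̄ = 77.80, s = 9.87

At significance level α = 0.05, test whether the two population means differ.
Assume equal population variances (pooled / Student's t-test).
Student's two-sample t-test (equal variances):
H₀: μ₁ = μ₂
H₁: μ₁ ≠ μ₂
df = n₁ + n₂ - 2 = 65
Pooled variance s_p² = [(n₁-1)s₁² + (n₂-1)s₂²] / (n₁ + n₂ - 2) = [(35)(12.71²) + (30)(9.87²)] / 65 = 131.9469
SE = √(s_p²(1/n₁ + 1/n₂)) = √(131.9469 × (1/36 + 1/31)) = 2.8145
t = (x̄₁ - x̄₂) / SE = (76.41 - 77.80) / 2.8145 = -1.39 / 2.8145 = -0.494
p-value = 0.6231

Since p-value > α = 0.05, we fail to reject H₀.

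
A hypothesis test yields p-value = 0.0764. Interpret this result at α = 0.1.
Since p = 0.0764 < α = 0.1, reject H₀.
There is sufficient evidence to reject the null hypothesis; the result is statistically significant at the 0.1 level.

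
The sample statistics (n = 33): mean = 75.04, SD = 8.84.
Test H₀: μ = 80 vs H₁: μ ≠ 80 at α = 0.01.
One-sample t-test:
H₀: μ = 80
H₁: μ ≠ 80
df = n - 1 = 32
t = (x̄ - μ₀) / (s/√n) = (75.04 - 80) / (8.84/√33) = -3.223
p-value = 0.0029

Since p-value < α = 0.01, we reject H₀.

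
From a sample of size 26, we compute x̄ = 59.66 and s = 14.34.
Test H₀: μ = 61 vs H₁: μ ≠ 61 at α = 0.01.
One-sample t-test:
H₀: μ = 61
H₁: μ ≠ 61
df = n - 1 = 25
t = (x̄ - μ₀) / (s/√n) = (59.66 - 61) / (14.34/√26) = -0.476
p-value = 0.6379

Since p-value > α = 0.01, we fail to reject H₀.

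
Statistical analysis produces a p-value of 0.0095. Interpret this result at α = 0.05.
Since p = 0.0095 < α = 0.05, reject H₀.
There is sufficient evidence to reject the null hypothesis; the result is statistically significant at the 0.05 level.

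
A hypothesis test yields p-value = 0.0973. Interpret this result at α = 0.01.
Since p = 0.0973 > α = 0.01, fail to reject H₀.
There is insufficient evidence to reject the null hypothesis; the result is not statistically significant at the 0.01 level.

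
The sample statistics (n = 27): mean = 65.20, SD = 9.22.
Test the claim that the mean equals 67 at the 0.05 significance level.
One-sample t-test:
H₀: μ = 67
H₁: μ ≠ 67
df = n - 1 = 26
t = (x̄ - μ₀) / (s/√n) = (65.20 - 67) / (9.22/√27) = -1.014
p-value = 0.3197

Since p-value > α = 0.05, we fail to reject H₀.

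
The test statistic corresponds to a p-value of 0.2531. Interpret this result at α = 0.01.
Since p = 0.2531 > α = 0.01, fail to reject H₀.
There is insufficient evidence to reject the null hypothesis; the result is not statistically significant at the 0.01 level.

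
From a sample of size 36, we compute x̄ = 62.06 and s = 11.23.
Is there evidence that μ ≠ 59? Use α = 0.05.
One-sample t-test:
H₀: μ = 59
H₁: μ ≠ 59
df = n - 1 = 35
t = (x̄ - μ₀) / (s/√n) = (62.06 - 59) / (11.23/√36) = 1.635
p-value = 0.1110

Since p-value > α = 0.05, we fail to reject H₀.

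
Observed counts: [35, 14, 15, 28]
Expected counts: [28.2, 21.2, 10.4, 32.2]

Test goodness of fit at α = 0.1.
Chi-square goodness of fit test:
H₀: observed counts match expected distribution
H₁: observed counts differ from expected distribution
df = k - 1 = 3
χ² = Σ(O - E)²/E
   = (35 - 28.2)²/28.2 + (14 - 21.2)²/21.2 + (15 - 10.4)²/10.4 + (28 - 32.2)²/32.2
   = 1.640 + 2.445 + 2.035 + 0.548
   = 6.67
p-value = 0.0833

Since p-value < α = 0.1, we reject H₀.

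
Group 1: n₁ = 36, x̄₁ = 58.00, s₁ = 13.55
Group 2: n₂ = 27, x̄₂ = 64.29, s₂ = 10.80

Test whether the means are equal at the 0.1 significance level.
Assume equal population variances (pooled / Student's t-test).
Student's two-sample t-test (equal variances):
H₀: μ₁ = μ₂
H₁: μ₁ ≠ μ₂
df = n₁ + n₂ - 2 = 61
Pooled variance s_p² = [(n₁-1)s₁² + (n₂-1)s₂²] / (n₁ + n₂ - 2) = [(35)(13.55²) + (26)(10.80²)] / 61 = 155.0611
SE = √(s_p²(1/n₁ + 1/n₂)) = √(155.0611 × (1/36 + 1/27)) = 3.1702
t = (x̄₁ - x̄₂) / SE = (58.00 - 64.29) / 3.1702 = -6.29 / 3.1702 = -1.984
p-value = 0.0517

Since p-value < α = 0.1, we reject H₀.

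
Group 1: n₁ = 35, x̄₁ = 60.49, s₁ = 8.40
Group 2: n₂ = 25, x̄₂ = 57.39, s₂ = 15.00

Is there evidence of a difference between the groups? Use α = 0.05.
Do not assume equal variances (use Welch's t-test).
Welch's two-sample t-test:
H₀: μ₁ = μ₂
H₁: μ₁ ≠ μ₂
s₁²/n₁ = 8.40²/35 = 2.0160,  s₂²/n₂ = 15.00²/25 = 9.0000
SE = √(s₁²/n₁ + s₂²/n₂) = √(2.0160 + 9.0000) = 3.3190
df (Welch-Satterthwaite) = (s₁²/n₁ + s₂²/n₂)² / [(s₁²/n₁)²/(n₁-1) + (s₂²/n₂)²/(n₂-1)] ≈ 34.73
t = (x̄₁ - x̄₂) / SE = (60.49 - 57.39) / 3.3190 = 3.10 / 3.3190 = 0.934
p-value = 0.3568

Since p-value > α = 0.05, we fail to reject H₀.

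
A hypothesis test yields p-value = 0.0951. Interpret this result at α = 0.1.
Since p = 0.0951 < α = 0.1, reject H₀.
There is sufficient evidence to reject the null hypothesis; the result is statistically significant at the 0.1 level.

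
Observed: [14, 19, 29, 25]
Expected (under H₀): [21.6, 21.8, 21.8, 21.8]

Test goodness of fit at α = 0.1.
Chi-square goodness of fit test:
H₀: observed counts match expected distribution
H₁: observed counts differ from expected distribution
df = k - 1 = 3
χ² = Σ(O - E)²/E
   = (14 - 21.6)²/21.6 + (19 - 21.8)²/21.8 + (29 - 21.8)²/21.8 + (25 - 21.8)²/21.8
   = 2.674 + 0.360 + 2.378 + 0.470
   = 5.88
p-value = 0.1175

Since p-value > α = 0.1, we fail to reject H₀.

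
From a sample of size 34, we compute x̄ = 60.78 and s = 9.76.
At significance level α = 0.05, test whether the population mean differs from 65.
One-sample t-test:
H₀: μ = 65
H₁: μ ≠ 65
df = n - 1 = 33
t = (x̄ - μ₀) / (s/√n) = (60.78 - 65) / (9.76/√34) = -2.521
p-value = 0.0167

Since p-value < α = 0.05, we reject H₀.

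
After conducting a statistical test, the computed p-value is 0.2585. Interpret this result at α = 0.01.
Since p = 0.2585 > α = 0.01, fail to reject H₀.
There is insufficient evidence to reject the null hypothesis; the result is not statistically significant at the 0.01 level.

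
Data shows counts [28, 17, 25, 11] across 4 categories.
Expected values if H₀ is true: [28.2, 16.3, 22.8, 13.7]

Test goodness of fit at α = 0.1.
Chi-square goodness of fit test:
H₀: observed counts match expected distribution
H₁: observed counts differ from expected distribution
df = k - 1 = 3
χ² = Σ(O - E)²/E
   = (28 - 28.2)²/28.2 + (17 - 16.3)²/16.3 + (25 - 22.8)²/22.8 + (11 - 13.7)²/13.7
   = 0.001 + 0.030 + 0.212 + 0.532
   = 0.78
p-value = 0.8552

Since p-value > α = 0.1, we fail to reject H₀.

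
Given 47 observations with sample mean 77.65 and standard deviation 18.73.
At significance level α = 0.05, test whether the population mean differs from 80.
One-sample t-test:
H₀: μ = 80
H₁: μ ≠ 80
df = n - 1 = 46
t = (x̄ - μ₀) / (s/√n) = (77.65 - 80) / (18.73/√47) = -0.860
p-value = 0.3942

Since p-value > α = 0.05, we fail to reject H₀.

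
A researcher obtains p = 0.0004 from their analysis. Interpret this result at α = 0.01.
Since p = 0.0004 < α = 0.01, reject H₀.
There is sufficient evidence to reject the null hypothesis; the result is statistically significant at the 0.01 level.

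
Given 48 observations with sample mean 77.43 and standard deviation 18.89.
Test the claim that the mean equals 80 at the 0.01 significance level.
One-sample t-test:
H₀: μ = 80
H₁: μ ≠ 80
df = n - 1 = 47
t = (x̄ - μ₀) / (s/√n) = (77.43 - 80) / (18.89/√48) = -0.943
p-value = 0.3507

Since p-value > α = 0.01, we fail to reject H₀.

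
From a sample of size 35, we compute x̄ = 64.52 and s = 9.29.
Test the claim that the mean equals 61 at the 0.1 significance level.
One-sample t-test:
H₀: μ = 61
H₁: μ ≠ 61
df = n - 1 = 34
t = (x̄ - μ₀) / (s/√n) = (64.52 - 61) / (9.29/√35) = 2.242
p-value = 0.0316

Since p-value < α = 0.1, we reject H₀.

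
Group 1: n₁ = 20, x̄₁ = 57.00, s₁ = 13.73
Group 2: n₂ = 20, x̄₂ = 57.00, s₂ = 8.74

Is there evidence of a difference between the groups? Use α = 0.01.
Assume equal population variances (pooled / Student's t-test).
Student's two-sample t-test (equal variances):
H₀: μ₁ = μ₂
H₁: μ₁ ≠ μ₂
df = n₁ + n₂ - 2 = 38
Pooled variance s_p² = [(n₁-1)s₁² + (n₂-1)s₂²] / (n₁ + n₂ - 2) = [(19)(13.73²) + (19)(8.74²)] / 38 = 132.4503
SE = √(s_p²(1/n₁ + 1/n₂)) = √(132.4503 × (1/20 + 1/20)) = 3.6394
t = (x̄₁ - x̄₂) / SE = (57.00 - 57.00) / 3.6394 = 0.00 / 3.6394 = 0.000
p-value = 1.0000

Since p-value > α = 0.01, we fail to reject H₀.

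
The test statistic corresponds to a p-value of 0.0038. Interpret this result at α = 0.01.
Since p = 0.0038 < α = 0.01, reject H₀.
There is sufficient evidence to reject the null hypothesis; the result is statistically significant at the 0.01 level.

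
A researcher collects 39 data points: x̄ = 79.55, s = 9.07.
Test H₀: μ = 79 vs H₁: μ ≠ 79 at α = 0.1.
One-sample t-test:
H₀: μ = 79
H₁: μ ≠ 79
df = n - 1 = 38
t = (x̄ - μ₀) / (s/√n) = (79.55 - 79) / (9.07/√39) = 0.379
p-value = 0.7070

Since p-value > α = 0.1, we fail to reject H₀.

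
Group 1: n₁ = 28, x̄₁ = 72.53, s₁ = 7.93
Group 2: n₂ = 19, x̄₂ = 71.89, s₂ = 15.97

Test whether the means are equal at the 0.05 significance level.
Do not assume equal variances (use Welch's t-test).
Welch's two-sample t-test:
H₀: μ₁ = μ₂
H₁: μ₁ ≠ μ₂
s₁²/n₁ = 7.93²/28 = 2.2459,  s₂²/n₂ = 15.97²/19 = 13.4232
SE = √(s₁²/n₁ + s₂²/n₂) = √(2.2459 + 13.4232) = 3.9584
df (Welch-Satterthwaite) = (s₁²/n₁ + s₂²/n₂)² / [(s₁²/n₁)²/(n₁-1) + (s₂²/n₂)²/(n₂-1)] ≈ 24.08
t = (x̄₁ - x̄₂) / SE = (72.53 - 71.89) / 3.9584 = 0.64 / 3.9584 = 0.162
p-value = 0.8729

Since p-value > α = 0.05, we fail to reject H₀.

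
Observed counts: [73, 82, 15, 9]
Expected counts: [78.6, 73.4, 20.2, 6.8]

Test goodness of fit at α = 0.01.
Chi-square goodness of fit test:
H₀: observed counts match expected distribution
H₁: observed counts differ from expected distribution
df = k - 1 = 3
χ² = Σ(O - E)²/E
   = (73 - 78.6)²/78.6 + (82 - 73.4)²/73.4 + (15 - 20.2)²/20.2 + (9 - 6.8)²/6.8
   = 0.399 + 1.008 + 1.339 + 0.712
   = 3.46
p-value = 0.3264

Since p-value > α = 0.01, we fail to reject H₀.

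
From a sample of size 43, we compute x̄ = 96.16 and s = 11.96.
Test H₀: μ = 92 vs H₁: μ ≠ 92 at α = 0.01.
One-sample t-test:
H₀: μ = 92
H₁: μ ≠ 92
df = n - 1 = 42
t = (x̄ - μ₀) / (s/√n) = (96.16 - 92) / (11.96/√43) = 2.281
p-value = 0.0277

Since p-value > α = 0.01, we fail to reject H₀.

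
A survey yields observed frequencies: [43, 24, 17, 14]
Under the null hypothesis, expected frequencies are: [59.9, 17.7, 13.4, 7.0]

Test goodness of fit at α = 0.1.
Chi-square goodness of fit test:
H₀: observed counts match expected distribution
H₁: observed counts differ from expected distribution
df = k - 1 = 3
χ² = Σ(O - E)²/E
   = (43 - 59.9)²/59.9 + (24 - 17.7)²/17.7 + (17 - 13.4)²/13.4 + (14 - 7.0)²/7.0
   = 4.768 + 2.242 + 0.967 + 7.000
   = 14.98
p-value = 0.0018

Since p-value < α = 0.1, we reject H₀.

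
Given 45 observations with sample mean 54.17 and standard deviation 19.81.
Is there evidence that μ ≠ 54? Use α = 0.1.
One-sample t-test:
H₀: μ = 54
H₁: μ ≠ 54
df = n - 1 = 44
t = (x̄ - μ₀) / (s/√n) = (54.17 - 54) / (19.81/√45) = 0.058
p-value = 0.9544

Since p-value > α = 0.1, we fail to reject H₀.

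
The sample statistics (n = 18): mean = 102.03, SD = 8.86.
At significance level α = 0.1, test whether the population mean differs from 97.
One-sample t-test:
H₀: μ = 97
H₁: μ ≠ 97
df = n - 1 = 17
t = (x̄ - μ₀) / (s/√n) = (102.03 - 97) / (8.86/√18) = 2.409
p-value = 0.0276

Since p-value < α = 0.1, we reject H₀.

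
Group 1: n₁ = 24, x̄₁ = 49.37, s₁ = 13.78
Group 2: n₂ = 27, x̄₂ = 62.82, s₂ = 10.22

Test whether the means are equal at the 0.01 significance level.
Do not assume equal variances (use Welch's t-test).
Welch's two-sample t-test:
H₀: μ₁ = μ₂
H₁: μ₁ ≠ μ₂
s₁²/n₁ = 13.78²/24 = 7.9120,  s₂²/n₂ = 10.22²/27 = 3.8685
SE = √(s₁²/n₁ + s₂²/n₂) = √(7.9120 + 3.8685) = 3.4323
df (Welch-Satterthwaite) = (s₁²/n₁ + s₂²/n₂)² / [(s₁²/n₁)²/(n₁-1) + (s₂²/n₂)²/(n₂-1)] ≈ 42.09
t = (x̄₁ - x̄₂) / SE = (49.37 - 62.82) / 3.4323 = -13.45 / 3.4323 = -3.919
p-value = 0.0003

Since p-value < α = 0.01, we reject H₀.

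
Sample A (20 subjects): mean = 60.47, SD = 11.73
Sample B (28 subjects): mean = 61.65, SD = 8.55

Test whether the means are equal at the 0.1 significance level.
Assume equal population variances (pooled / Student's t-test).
Student's two-sample t-test (equal variances):
H₀: μ₁ = μ₂
H₁: μ₁ ≠ μ₂
df = n₁ + n₂ - 2 = 46
Pooled variance s_p² = [(n₁-1)s₁² + (n₂-1)s₂²] / (n₁ + n₂ - 2) = [(19)(11.73²) + (27)(8.55²)] / 46 = 99.7398
SE = √(s_p²(1/n₁ + 1/n₂)) = √(99.7398 × (1/20 + 1/28)) = 2.9239
t = (x̄₁ - x̄₂) / SE = (60.47 - 61.65) / 2.9239 = -1.18 / 2.9239 = -0.404
p-value = 0.6884

Since p-value > α = 0.1, we fail to reject H₀.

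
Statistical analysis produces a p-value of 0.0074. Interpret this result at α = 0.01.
Since p = 0.0074 < α = 0.01, reject H₀.
There is sufficient evidence to reject the null hypothesis; the result is statistically significant at the 0.01 level.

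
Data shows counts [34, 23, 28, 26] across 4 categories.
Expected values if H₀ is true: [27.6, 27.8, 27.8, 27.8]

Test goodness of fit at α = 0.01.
Chi-square goodness of fit test:
H₀: observed counts match expected distribution
H₁: observed counts differ from expected distribution
df = k - 1 = 3
χ² = Σ(O - E)²/E
   = (34 - 27.6)²/27.6 + (23 - 27.8)²/27.8 + (28 - 27.8)²/27.8 + (26 - 27.8)²/27.8
   = 1.484 + 0.829 + 0.001 + 0.117
   = 2.43
p-value = 0.4879

Since p-value > α = 0.01, we fail to reject H₀.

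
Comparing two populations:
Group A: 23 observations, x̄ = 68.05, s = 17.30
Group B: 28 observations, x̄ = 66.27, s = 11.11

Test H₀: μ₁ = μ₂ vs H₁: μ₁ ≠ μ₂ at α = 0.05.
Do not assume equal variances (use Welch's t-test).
Welch's two-sample t-test:
H₀: μ₁ = μ₂
H₁: μ₁ ≠ μ₂
s₁²/n₁ = 17.30²/23 = 13.0126,  s₂²/n₂ = 11.11²/28 = 4.4083
SE = √(s₁²/n₁ + s₂²/n₂) = √(13.0126 + 4.4083) = 4.1738
df (Welch-Satterthwaite) = (s₁²/n₁ + s₂²/n₂)² / [(s₁²/n₁)²/(n₁-1) + (s₂²/n₂)²/(n₂-1)] ≈ 36.06
t = (x̄₁ - x̄₂) / SE = (68.05 - 66.27) / 4.1738 = 1.78 / 4.1738 = 0.426
p-value = 0.6723

Since p-value > α = 0.05, we fail to reject H₀.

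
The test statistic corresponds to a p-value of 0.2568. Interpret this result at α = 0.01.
Since p = 0.2568 > α = 0.01, fail to reject H₀.
There is insufficient evidence to reject the null hypothesis; the result is not statistically significant at the 0.01 level.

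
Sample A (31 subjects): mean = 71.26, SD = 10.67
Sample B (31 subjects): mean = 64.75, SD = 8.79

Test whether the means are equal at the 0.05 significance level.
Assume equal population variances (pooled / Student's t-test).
Student's two-sample t-test (equal variances):
H₀: μ₁ = μ₂
H₁: μ₁ ≠ μ₂
df = n₁ + n₂ - 2 = 60
Pooled variance s_p² = [(n₁-1)s₁² + (n₂-1)s₂²] / (n₁ + n₂ - 2) = [(30)(10.67²) + (30)(8.79²)] / 60 = 95.5565
SE = √(s_p²(1/n₁ + 1/n₂)) = √(95.5565 × (1/31 + 1/31)) = 2.4829
t = (x̄₁ - x̄₂) / SE = (71.26 - 64.75) / 2.4829 = 6.51 / 2.4829 = 2.622
p-value = 0.0111

Since p-value < α = 0.05, we reject H₀.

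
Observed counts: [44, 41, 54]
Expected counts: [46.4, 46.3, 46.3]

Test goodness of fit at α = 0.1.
Chi-square goodness of fit test:
H₀: observed counts match expected distribution
H₁: observed counts differ from expected distribution
df = k - 1 = 2
χ² = Σ(O - E)²/E
   = (44 - 46.4)²/46.4 + (41 - 46.3)²/46.3 + (54 - 46.3)²/46.3
   = 0.124 + 0.607 + 1.281
   = 2.01
p-value = 0.3658

Since p-value > α = 0.1, we fail to reject H₀.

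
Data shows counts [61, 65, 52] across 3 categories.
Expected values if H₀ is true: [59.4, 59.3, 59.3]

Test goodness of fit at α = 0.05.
Chi-square goodness of fit test:
H₀: observed counts match expected distribution
H₁: observed counts differ from expected distribution
df = k - 1 = 2
χ² = Σ(O - E)²/E
   = (61 - 59.4)²/59.4 + (65 - 59.3)²/59.3 + (52 - 59.3)²/59.3
   = 0.043 + 0.548 + 0.899
   = 1.49
p-value = 0.4748

Since p-value > α = 0.05, we fail to reject H₀.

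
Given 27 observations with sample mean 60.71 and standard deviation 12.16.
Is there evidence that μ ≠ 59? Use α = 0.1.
One-sample t-test:
H₀: μ = 59
H₁: μ ≠ 59
df = n - 1 = 26
t = (x̄ - μ₀) / (s/√n) = (60.71 - 59) / (12.16/√27) = 0.731
p-value = 0.4715

Since p-value > α = 0.1, we fail to reject H₀.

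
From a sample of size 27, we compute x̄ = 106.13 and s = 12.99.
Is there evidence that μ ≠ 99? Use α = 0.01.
One-sample t-test:
H₀: μ = 99
H₁: μ ≠ 99
df = n - 1 = 26
t = (x̄ - μ₀) / (s/√n) = (106.13 - 99) / (12.99/√27) = 2.852
p-value = 0.0084

Since p-value < α = 0.01, we reject H₀.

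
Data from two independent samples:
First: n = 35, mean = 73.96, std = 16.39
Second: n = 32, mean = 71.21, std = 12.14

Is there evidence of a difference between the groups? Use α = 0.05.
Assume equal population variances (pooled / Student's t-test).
Student's two-sample t-test (equal variances):
H₀: μ₁ = μ₂
H₁: μ₁ ≠ μ₂
df = n₁ + n₂ - 2 = 65
Pooled variance s_p² = [(n₁-1)s₁² + (n₂-1)s₂²] / (n₁ + n₂ - 2) = [(34)(16.39²) + (31)(12.14²)] / 65 = 210.8040
SE = √(s_p²(1/n₁ + 1/n₂)) = √(210.8040 × (1/35 + 1/32)) = 3.5511
t = (x̄₁ - x̄₂) / SE = (73.96 - 71.21) / 3.5511 = 2.75 / 3.5511 = 0.774
p-value = 0.4415

Since p-value > α = 0.05, we fail to reject H₀.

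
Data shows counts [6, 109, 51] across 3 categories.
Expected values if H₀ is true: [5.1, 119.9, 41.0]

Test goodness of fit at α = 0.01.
Chi-square goodness of fit test:
H₀: observed counts match expected distribution
H₁: observed counts differ from expected distribution
df = k - 1 = 2
χ² = Σ(O - E)²/E
   = (6 - 5.1)²/5.1 + (109 - 119.9)²/119.9 + (51 - 41.0)²/41.0
   = 0.159 + 0.991 + 2.439
   = 3.59
p-value = 0.1662

Since p-value > α = 0.01, we fail to reject H₀.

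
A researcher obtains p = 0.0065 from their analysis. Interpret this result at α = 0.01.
Since p = 0.0065 < α = 0.01, reject H₀.
There is sufficient evidence to reject the null hypothesis; the result is statistically significant at the 0.01 level.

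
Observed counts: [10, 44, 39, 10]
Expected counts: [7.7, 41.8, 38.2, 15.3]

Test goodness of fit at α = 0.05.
Chi-square goodness of fit test:
H₀: observed counts match expected distribution
H₁: observed counts differ from expected distribution
df = k - 1 = 3
χ² = Σ(O - E)²/E
   = (10 - 7.7)²/7.7 + (44 - 41.8)²/41.8 + (39 - 38.2)²/38.2 + (10 - 15.3)²/15.3
   = 0.687 + 0.116 + 0.017 + 1.836
   = 2.66
p-value = 0.4478

Since p-value > α = 0.05, we fail to reject H₀.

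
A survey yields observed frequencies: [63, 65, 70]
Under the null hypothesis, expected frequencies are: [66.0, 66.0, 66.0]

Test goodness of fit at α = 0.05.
Chi-square goodness of fit test:
H₀: observed counts match expected distribution
H₁: observed counts differ from expected distribution
df = k - 1 = 2
χ² = Σ(O - E)²/E
   = (63 - 66.0)²/66.0 + (65 - 66.0)²/66.0 + (70 - 66.0)²/66.0
   = 0.136 + 0.015 + 0.242
   = 0.39
p-value = 0.8212

Since p-value > α = 0.05, we fail to reject H₀.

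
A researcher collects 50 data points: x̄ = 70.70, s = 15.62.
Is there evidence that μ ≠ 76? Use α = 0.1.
One-sample t-test:
H₀: μ = 76
H₁: μ ≠ 76
df = n - 1 = 49
t = (x̄ - μ₀) / (s/√n) = (70.70 - 76) / (15.62/√50) = -2.399
p-value = 0.0203

Since p-value < α = 0.1, we reject H₀.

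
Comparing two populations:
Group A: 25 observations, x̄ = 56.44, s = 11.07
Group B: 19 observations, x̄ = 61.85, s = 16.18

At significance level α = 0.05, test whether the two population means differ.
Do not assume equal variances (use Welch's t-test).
Welch's two-sample t-test:
H₀: μ₁ = μ₂
H₁: μ₁ ≠ μ₂
s₁²/n₁ = 11.07²/25 = 4.9018,  s₂²/n₂ = 16.18²/19 = 13.7785
SE = √(s₁²/n₁ + s₂²/n₂) = √(4.9018 + 13.7785) = 4.3221
df (Welch-Satterthwaite) = (s₁²/n₁ + s₂²/n₂)² / [(s₁²/n₁)²/(n₁-1) + (s₂²/n₂)²/(n₂-1)] ≈ 30.22
t = (x̄₁ - x̄₂) / SE = (56.44 - 61.85) / 4.3221 = -5.41 / 4.3221 = -1.252
p-value = 0.2203

Since p-value > α = 0.05, we fail to reject H₀.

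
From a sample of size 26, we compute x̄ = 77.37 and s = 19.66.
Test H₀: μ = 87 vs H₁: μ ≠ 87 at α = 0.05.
One-sample t-test:
H₀: μ = 87
H₁: μ ≠ 87
df = n - 1 = 25
t = (x̄ - μ₀) / (s/√n) = (77.37 - 87) / (19.66/√26) = -2.498
p-value = 0.0194

Since p-value < α = 0.05, we reject H₀.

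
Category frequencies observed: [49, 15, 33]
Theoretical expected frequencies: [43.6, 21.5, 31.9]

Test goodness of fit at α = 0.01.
Chi-square goodness of fit test:
H₀: observed counts match expected distribution
H₁: observed counts differ from expected distribution
df = k - 1 = 2
χ² = Σ(O - E)²/E
   = (49 - 43.6)²/43.6 + (15 - 21.5)²/21.5 + (33 - 31.9)²/31.9
   = 0.669 + 1.965 + 0.038
   = 2.67
p-value = 0.2629

Since p-value > α = 0.01, we fail to reject H₀.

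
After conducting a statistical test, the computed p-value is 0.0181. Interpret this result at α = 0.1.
Since p = 0.0181 < α = 0.1, reject H₀.
There is sufficient evidence to reject the null hypothesis; the result is statistically significant at the 0.1 level.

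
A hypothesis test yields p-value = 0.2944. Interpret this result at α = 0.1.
Since p = 0.2944 > α = 0.1, fail to reject H₀.
There is insufficient evidence to reject the null hypothesis; the result is not statistically significant at the 0.1 level.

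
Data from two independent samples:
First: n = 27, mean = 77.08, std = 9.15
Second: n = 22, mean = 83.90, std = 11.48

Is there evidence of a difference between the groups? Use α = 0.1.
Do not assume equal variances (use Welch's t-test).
Welch's two-sample t-test:
H₀: μ₁ = μ₂
H₁: μ₁ ≠ μ₂
s₁²/n₁ = 9.15²/27 = 3.1008,  s₂²/n₂ = 11.48²/22 = 5.9905
SE = √(s₁²/n₁ + s₂²/n₂) = √(3.1008 + 5.9905) = 3.0152
df (Welch-Satterthwaite) = (s₁²/n₁ + s₂²/n₂)² / [(s₁²/n₁)²/(n₁-1) + (s₂²/n₂)²/(n₂-1)] ≈ 39.76
t = (x̄₁ - x̄₂) / SE = (77.08 - 83.90) / 3.0152 = -6.82 / 3.0152 = -2.262
p-value = 0.0292

Since p-value < α = 0.1, we reject H₀.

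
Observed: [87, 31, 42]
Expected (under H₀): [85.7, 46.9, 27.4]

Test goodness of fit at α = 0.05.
Chi-square goodness of fit test:
H₀: observed counts match expected distribution
H₁: observed counts differ from expected distribution
df = k - 1 = 2
χ² = Σ(O - E)²/E
   = (87 - 85.7)²/85.7 + (31 - 46.9)²/46.9 + (42 - 27.4)²/27.4
   = 0.020 + 5.390 + 7.780
   = 13.19
p-value = 0.0014

Since p-value < α = 0.05, we reject H₀.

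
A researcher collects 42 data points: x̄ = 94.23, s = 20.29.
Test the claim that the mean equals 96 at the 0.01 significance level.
One-sample t-test:
H₀: μ = 96
H₁: μ ≠ 96
df = n - 1 = 41
t = (x̄ - μ₀) / (s/√n) = (94.23 - 96) / (20.29/√42) = -0.565
p-value = 0.5749

Since p-value > α = 0.01, we fail to reject H₀.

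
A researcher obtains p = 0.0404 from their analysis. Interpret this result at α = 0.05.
Since p = 0.0404 < α = 0.05, reject H₀.
There is sufficient evidence to reject the null hypothesis; the result is statistically significant at the 0.05 level.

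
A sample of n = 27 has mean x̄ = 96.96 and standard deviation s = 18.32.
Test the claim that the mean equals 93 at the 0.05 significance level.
One-sample t-test:
H₀: μ = 93
H₁: μ ≠ 93
df = n - 1 = 26
t = (x̄ - μ₀) / (s/√n) = (96.96 - 93) / (18.32/√27) = 1.123
p-value = 0.2716

Since p-value > α = 0.05, we fail to reject H₀.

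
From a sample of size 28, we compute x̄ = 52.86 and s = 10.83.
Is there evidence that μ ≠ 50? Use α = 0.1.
One-sample t-test:
H₀: μ = 50
H₁: μ ≠ 50
df = n - 1 = 27
t = (x̄ - μ₀) / (s/√n) = (52.86 - 50) / (10.83/√28) = 1.397
p-value = 0.1737

Since p-value > α = 0.1, we fail to reject H₀.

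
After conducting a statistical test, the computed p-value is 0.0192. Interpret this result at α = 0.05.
Since p = 0.0192 < α = 0.05, reject H₀.
There is sufficient evidence to reject the null hypothesis; the result is statistically significant at the 0.05 level.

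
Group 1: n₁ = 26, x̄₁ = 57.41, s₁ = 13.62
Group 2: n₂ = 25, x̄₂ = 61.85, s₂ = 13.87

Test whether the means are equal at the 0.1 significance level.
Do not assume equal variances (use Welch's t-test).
Welch's two-sample t-test:
H₀: μ₁ = μ₂
H₁: μ₁ ≠ μ₂
s₁²/n₁ = 13.62²/26 = 7.1348,  s₂²/n₂ = 13.87²/25 = 7.6951
SE = √(s₁²/n₁ + s₂²/n₂) = √(7.1348 + 7.6951) = 3.8510
df (Welch-Satterthwaite) = (s₁²/n₁ + s₂²/n₂)² / [(s₁²/n₁)²/(n₁-1) + (s₂²/n₂)²/(n₂-1)] ≈ 48.83
t = (x̄₁ - x̄₂) / SE = (57.41 - 61.85) / 3.8510 = -4.44 / 3.8510 = -1.153
p-value = 0.2545

Since p-value > α = 0.1, we fail to reject H₀.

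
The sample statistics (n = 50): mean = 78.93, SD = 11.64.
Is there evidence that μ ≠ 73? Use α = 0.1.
One-sample t-test:
H₀: μ = 73
H₁: μ ≠ 73
df = n - 1 = 49
t = (x̄ - μ₀) / (s/√n) = (78.93 - 73) / (11.64/√50) = 3.602
p-value = 0.0007

Since p-value < α = 0.1, we reject H₀.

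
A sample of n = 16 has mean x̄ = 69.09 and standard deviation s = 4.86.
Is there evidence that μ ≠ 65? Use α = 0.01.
One-sample t-test:
H₀: μ = 65
H₁: μ ≠ 65
df = n - 1 = 15
t = (x̄ - μ₀) / (s/√n) = (69.09 - 65) / (4.86/√16) = 3.366
p-value = 0.0042

Since p-value < α = 0.01, we reject H₀.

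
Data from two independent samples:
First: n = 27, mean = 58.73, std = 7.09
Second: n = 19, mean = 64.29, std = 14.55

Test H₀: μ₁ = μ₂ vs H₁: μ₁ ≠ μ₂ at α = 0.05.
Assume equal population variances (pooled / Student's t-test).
Student's two-sample t-test (equal variances):
H₀: μ₁ = μ₂
H₁: μ₁ ≠ μ₂
df = n₁ + n₂ - 2 = 44
Pooled variance s_p² = [(n₁-1)s₁² + (n₂-1)s₂²] / (n₁ + n₂ - 2) = [(26)(7.09²) + (18)(14.55²)] / 44 = 116.3094
SE = √(s_p²(1/n₁ + 1/n₂)) = √(116.3094 × (1/27 + 1/19)) = 3.2294
t = (x̄₁ - x̄₂) / SE = (58.73 - 64.29) / 3.2294 = -5.56 / 3.2294 = -1.722
p-value = 0.0922

Since p-value > α = 0.05, we fail to reject H₀.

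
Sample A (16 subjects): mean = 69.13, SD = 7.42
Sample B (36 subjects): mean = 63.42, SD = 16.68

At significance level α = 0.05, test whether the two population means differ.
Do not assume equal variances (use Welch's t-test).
Welch's two-sample t-test:
H₀: μ₁ = μ₂
H₁: μ₁ ≠ μ₂
s₁²/n₁ = 7.42²/16 = 3.4410,  s₂²/n₂ = 16.68²/36 = 7.7284
SE = √(s₁²/n₁ + s₂²/n₂) = √(3.4410 + 7.7284) = 3.3421
df (Welch-Satterthwaite) = (s₁²/n₁ + s₂²/n₂)² / [(s₁²/n₁)²/(n₁-1) + (s₂²/n₂)²/(n₂-1)] ≈ 49.98
t = (x̄₁ - x̄₂) / SE = (69.13 - 63.42) / 3.3421 = 5.71 / 3.3421 = 1.709
p-value = 0.0937

Since p-value > α = 0.05, we fail to reject H₀.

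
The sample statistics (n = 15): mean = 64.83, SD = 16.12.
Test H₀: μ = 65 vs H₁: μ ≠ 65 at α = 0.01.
One-sample t-test:
H₀: μ = 65
H₁: μ ≠ 65
df = n - 1 = 14
t = (x̄ - μ₀) / (s/√n) = (64.83 - 65) / (16.12/√15) = -0.041
p-value = 0.9680

Since p-value > α = 0.01, we fail to reject H₀.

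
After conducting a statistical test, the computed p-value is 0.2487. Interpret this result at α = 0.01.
Since p = 0.2487 > α = 0.01, fail to reject H₀.
There is insufficient evidence to reject the null hypothesis; the result is not statistically significant at the 0.01 level.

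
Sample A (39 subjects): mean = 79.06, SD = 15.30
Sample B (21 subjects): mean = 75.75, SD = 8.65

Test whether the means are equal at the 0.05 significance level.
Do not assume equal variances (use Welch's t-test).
Welch's two-sample t-test:
H₀: μ₁ = μ₂
H₁: μ₁ ≠ μ₂
s₁²/n₁ = 15.30²/39 = 6.0023,  s₂²/n₂ = 8.65²/21 = 3.5630
SE = √(s₁²/n₁ + s₂²/n₂) = √(6.0023 + 3.5630) = 3.0928
df (Welch-Satterthwaite) = (s₁²/n₁ + s₂²/n₂)² / [(s₁²/n₁)²/(n₁-1) + (s₂²/n₂)²/(n₂-1)] ≈ 57.80
t = (x̄₁ - x̄₂) / SE = (79.06 - 75.75) / 3.0928 = 3.31 / 3.0928 = 1.070
p-value = 0.2890

Since p-value > α = 0.05, we fail to reject H₀.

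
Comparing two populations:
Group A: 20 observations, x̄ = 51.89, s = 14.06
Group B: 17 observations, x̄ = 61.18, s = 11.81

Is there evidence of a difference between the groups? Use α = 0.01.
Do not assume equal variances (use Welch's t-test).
Welch's two-sample t-test:
H₀: μ₁ = μ₂
H₁: μ₁ ≠ μ₂
s₁²/n₁ = 14.06²/20 = 9.8842,  s₂²/n₂ = 11.81²/17 = 8.2045
SE = √(s₁²/n₁ + s₂²/n₂) = √(9.8842 + 8.2045) = 4.2531
df (Welch-Satterthwaite) = (s₁²/n₁ + s₂²/n₂)² / [(s₁²/n₁)²/(n₁-1) + (s₂²/n₂)²/(n₂-1)] ≈ 35.00
t = (x̄₁ - x̄₂) / SE = (51.89 - 61.18) / 4.2531 = -9.29 / 4.2531 = -2.184
p-value = 0.0357

Since p-value > α = 0.01, we fail to reject H₀.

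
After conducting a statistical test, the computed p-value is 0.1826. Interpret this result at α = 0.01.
Since p = 0.1826 > α = 0.01, fail to reject H₀.
There is insufficient evidence to reject the null hypothesis; the result is not statistically significant at the 0.01 level.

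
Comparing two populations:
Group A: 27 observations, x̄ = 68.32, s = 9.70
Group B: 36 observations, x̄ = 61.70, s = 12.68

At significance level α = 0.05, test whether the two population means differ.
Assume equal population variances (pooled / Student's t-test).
Student's two-sample t-test (equal variances):
H₀: μ₁ = μ₂
H₁: μ₁ ≠ μ₂
df = n₁ + n₂ - 2 = 61
Pooled variance s_p² = [(n₁-1)s₁² + (n₂-1)s₂²] / (n₁ + n₂ - 2) = [(26)(9.70²) + (35)(12.68²)] / 61 = 132.3561
SE = √(s_p²(1/n₁ + 1/n₂)) = √(132.3561 × (1/27 + 1/36)) = 2.9289
t = (x̄₁ - x̄₂) / SE = (68.32 - 61.70) / 2.9289 = 6.62 / 2.9289 = 2.260
p-value = 0.0274

Since p-value < α = 0.05, we reject H₀.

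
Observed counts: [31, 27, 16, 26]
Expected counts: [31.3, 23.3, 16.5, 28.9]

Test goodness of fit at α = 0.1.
Chi-square goodness of fit test:
H₀: observed counts match expected distribution
H₁: observed counts differ from expected distribution
df = k - 1 = 3
χ² = Σ(O - E)²/E
   = (31 - 31.3)²/31.3 + (27 - 23.3)²/23.3 + (16 - 16.5)²/16.5 + (26 - 28.9)²/28.9
   = 0.003 + 0.588 + 0.015 + 0.291
   = 0.90
p-value = 0.8263

Since p-value > α = 0.1, we fail to reject H₀.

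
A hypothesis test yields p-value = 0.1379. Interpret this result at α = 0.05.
Since p = 0.1379 > α = 0.05, fail to reject H₀.
There is insufficient evidence to reject the null hypothesis; the result is not statistically significant at the 0.05 level.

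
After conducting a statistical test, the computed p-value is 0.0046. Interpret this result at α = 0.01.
Since p = 0.0046 < α = 0.01, reject H₀.
There is sufficient evidence to reject the null hypothesis; the result is statistically significant at the 0.01 level.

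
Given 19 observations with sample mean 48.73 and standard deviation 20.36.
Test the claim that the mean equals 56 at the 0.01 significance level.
One-sample t-test:
H₀: μ = 56
H₁: μ ≠ 56
df = n - 1 = 18
t = (x̄ - μ₀) / (s/√n) = (48.73 - 56) / (20.36/√19) = -1.556
p-value = 0.1370

Since p-value > α = 0.01, we fail to reject H₀.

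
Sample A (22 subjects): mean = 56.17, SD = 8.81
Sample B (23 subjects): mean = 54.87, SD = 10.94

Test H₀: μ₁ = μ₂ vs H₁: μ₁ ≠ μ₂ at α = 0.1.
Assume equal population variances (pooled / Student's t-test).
Student's two-sample t-test (equal variances):
H₀: μ₁ = μ₂
H₁: μ₁ ≠ μ₂
df = n₁ + n₂ - 2 = 43
Pooled variance s_p² = [(n₁-1)s₁² + (n₂-1)s₂²] / (n₁ + n₂ - 2) = [(21)(8.81²) + (22)(10.94²)] / 43 = 99.1390
SE = √(s_p²(1/n₁ + 1/n₂)) = √(99.1390 × (1/22 + 1/23)) = 2.9693
t = (x̄₁ - x̄₂) / SE = (56.17 - 54.87) / 2.9693 = 1.30 / 2.9693 = 0.438
p-value = 0.6637

Since p-value > α = 0.1, we fail to reject H₀.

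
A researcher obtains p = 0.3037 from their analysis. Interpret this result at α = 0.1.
Since p = 0.3037 > α = 0.1, fail to reject H₀.
There is insufficient evidence to reject the null hypothesis; the result is not statistically significant at the 0.1 level.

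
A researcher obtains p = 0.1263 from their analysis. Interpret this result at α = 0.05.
Since p = 0.1263 > α = 0.05, fail to reject H₀.
There is insufficient evidence to reject the null hypothesis; the result is not statistically significant at the 0.05 level.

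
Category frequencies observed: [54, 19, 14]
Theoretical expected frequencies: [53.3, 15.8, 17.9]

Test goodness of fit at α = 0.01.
Chi-square goodness of fit test:
H₀: observed counts match expected distribution
H₁: observed counts differ from expected distribution
df = k - 1 = 2
χ² = Σ(O - E)²/E
   = (54 - 53.3)²/53.3 + (19 - 15.8)²/15.8 + (14 - 17.9)²/17.9
   = 0.009 + 0.648 + 0.850
   = 1.51
p-value = 0.4707

Since p-value > α = 0.01, we fail to reject H₀.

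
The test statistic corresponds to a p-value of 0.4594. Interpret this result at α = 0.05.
Since p = 0.4594 > α = 0.05, fail to reject H₀.
There is insufficient evidence to reject the null hypothesis; the result is not statistically significant at the 0.05 level.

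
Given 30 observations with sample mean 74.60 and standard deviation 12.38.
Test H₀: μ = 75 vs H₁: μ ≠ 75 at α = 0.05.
One-sample t-test:
H₀: μ = 75
H₁: μ ≠ 75
df = n - 1 = 29
t = (x̄ - μ₀) / (s/√n) = (74.60 - 75) / (12.38/√30) = -0.177
p-value = 0.8608

Since p-value > α = 0.05, we fail to reject H₀.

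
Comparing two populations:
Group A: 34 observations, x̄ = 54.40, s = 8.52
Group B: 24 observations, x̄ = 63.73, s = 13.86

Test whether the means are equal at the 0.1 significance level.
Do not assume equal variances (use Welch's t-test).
Welch's two-sample t-test:
H₀: μ₁ = μ₂
H₁: μ₁ ≠ μ₂
s₁²/n₁ = 8.52²/34 = 2.1350,  s₂²/n₂ = 13.86²/24 = 8.0041
SE = √(s₁²/n₁ + s₂²/n₂) = √(2.1350 + 8.0041) = 3.1842
df (Welch-Satterthwaite) = (s₁²/n₁ + s₂²/n₂)² / [(s₁²/n₁)²/(n₁-1) + (s₂²/n₂)²/(n₂-1)] ≈ 35.16
t = (x̄₁ - x̄₂) / SE = (54.40 - 63.73) / 3.1842 = -9.33 / 3.1842 = -2.930
p-value = 0.0059

Since p-value < α = 0.1, we reject H₀.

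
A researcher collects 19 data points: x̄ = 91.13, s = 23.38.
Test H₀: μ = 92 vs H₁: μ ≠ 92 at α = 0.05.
One-sample t-test:
H₀: μ = 92
H₁: μ ≠ 92
df = n - 1 = 18
t = (x̄ - μ₀) / (s/√n) = (91.13 - 92) / (23.38/√19) = -0.162
p-value = 0.8730

Since p-value > α = 0.05, we fail to reject H₀.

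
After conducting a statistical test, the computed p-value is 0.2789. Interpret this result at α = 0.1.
Since p = 0.2789 > α = 0.1, fail to reject H₀.
There is insufficient evidence to reject the null hypothesis; the result is not statistically significant at the 0.1 level.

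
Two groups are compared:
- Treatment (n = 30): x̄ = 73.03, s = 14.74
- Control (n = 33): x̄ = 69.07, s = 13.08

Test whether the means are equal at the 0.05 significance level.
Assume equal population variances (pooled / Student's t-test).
Student's two-sample t-test (equal variances):
H₀: μ₁ = μ₂
H₁: μ₁ ≠ μ₂
df = n₁ + n₂ - 2 = 61
Pooled variance s_p² = [(n₁-1)s₁² + (n₂-1)s₂²] / (n₁ + n₂ - 2) = [(29)(14.74²) + (32)(13.08²)] / 61 = 193.0414
SE = √(s_p²(1/n₁ + 1/n₂)) = √(193.0414 × (1/30 + 1/33)) = 3.5049
t = (x̄₁ - x̄₂) / SE = (73.03 - 69.07) / 3.5049 = 3.96 / 3.5049 = 1.130
p-value = 0.2630

Since p-value > α = 0.05, we fail to reject H₀.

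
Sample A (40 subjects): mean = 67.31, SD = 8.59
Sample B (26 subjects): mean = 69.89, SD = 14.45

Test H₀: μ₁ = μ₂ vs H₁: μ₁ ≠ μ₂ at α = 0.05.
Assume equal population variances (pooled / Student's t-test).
Student's two-sample t-test (equal variances):
H₀: μ₁ = μ₂
H₁: μ₁ ≠ μ₂
df = n₁ + n₂ - 2 = 64
Pooled variance s_p² = [(n₁-1)s₁² + (n₂-1)s₂²] / (n₁ + n₂ - 2) = [(39)(8.59²) + (25)(14.45²)] / 64 = 126.5281
SE = √(s_p²(1/n₁ + 1/n₂)) = √(126.5281 × (1/40 + 1/26)) = 2.8337
t = (x̄₁ - x̄₂) / SE = (67.31 - 69.89) / 2.8337 = -2.58 / 2.8337 = -0.910
p-value = 0.3660

Since p-value > α = 0.05, we fail to reject H₀.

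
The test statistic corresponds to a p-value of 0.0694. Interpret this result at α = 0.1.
Since p = 0.0694 < α = 0.1, reject H₀.
There is sufficient evidence to reject the null hypothesis; the result is statistically significant at the 0.1 level.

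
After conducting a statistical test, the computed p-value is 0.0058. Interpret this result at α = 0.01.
Since p = 0.0058 < α = 0.01, reject H₀.
There is sufficient evidence to reject the null hypothesis; the result is statistically significant at the 0.01 level.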